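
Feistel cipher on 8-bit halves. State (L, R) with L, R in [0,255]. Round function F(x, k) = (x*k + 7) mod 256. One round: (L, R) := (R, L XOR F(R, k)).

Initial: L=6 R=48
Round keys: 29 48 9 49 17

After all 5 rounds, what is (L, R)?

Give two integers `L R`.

Answer: 137 23

Derivation:
Round 1 (k=29): L=48 R=113
Round 2 (k=48): L=113 R=7
Round 3 (k=9): L=7 R=55
Round 4 (k=49): L=55 R=137
Round 5 (k=17): L=137 R=23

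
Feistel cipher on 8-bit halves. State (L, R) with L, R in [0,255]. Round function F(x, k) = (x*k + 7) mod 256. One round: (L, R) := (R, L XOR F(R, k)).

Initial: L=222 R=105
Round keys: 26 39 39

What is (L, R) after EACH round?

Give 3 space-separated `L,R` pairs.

Round 1 (k=26): L=105 R=111
Round 2 (k=39): L=111 R=153
Round 3 (k=39): L=153 R=57

Answer: 105,111 111,153 153,57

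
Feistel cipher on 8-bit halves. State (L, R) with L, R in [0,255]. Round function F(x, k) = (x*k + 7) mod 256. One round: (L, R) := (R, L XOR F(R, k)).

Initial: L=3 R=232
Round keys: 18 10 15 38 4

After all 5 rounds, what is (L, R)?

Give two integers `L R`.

Round 1 (k=18): L=232 R=84
Round 2 (k=10): L=84 R=167
Round 3 (k=15): L=167 R=132
Round 4 (k=38): L=132 R=56
Round 5 (k=4): L=56 R=99

Answer: 56 99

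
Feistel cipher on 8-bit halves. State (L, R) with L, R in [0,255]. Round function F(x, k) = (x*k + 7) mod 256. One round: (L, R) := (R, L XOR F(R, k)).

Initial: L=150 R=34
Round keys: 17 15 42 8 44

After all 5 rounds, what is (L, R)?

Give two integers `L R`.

Answer: 157 87

Derivation:
Round 1 (k=17): L=34 R=223
Round 2 (k=15): L=223 R=58
Round 3 (k=42): L=58 R=84
Round 4 (k=8): L=84 R=157
Round 5 (k=44): L=157 R=87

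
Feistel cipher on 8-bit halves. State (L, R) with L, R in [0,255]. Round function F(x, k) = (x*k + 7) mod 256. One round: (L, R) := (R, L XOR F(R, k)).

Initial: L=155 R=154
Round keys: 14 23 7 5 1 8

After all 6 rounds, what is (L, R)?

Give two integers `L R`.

Answer: 89 155

Derivation:
Round 1 (k=14): L=154 R=232
Round 2 (k=23): L=232 R=69
Round 3 (k=7): L=69 R=2
Round 4 (k=5): L=2 R=84
Round 5 (k=1): L=84 R=89
Round 6 (k=8): L=89 R=155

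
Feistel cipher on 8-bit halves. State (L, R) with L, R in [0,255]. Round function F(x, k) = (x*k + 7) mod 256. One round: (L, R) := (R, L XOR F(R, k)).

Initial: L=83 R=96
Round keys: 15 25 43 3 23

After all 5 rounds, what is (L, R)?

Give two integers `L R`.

Answer: 40 27

Derivation:
Round 1 (k=15): L=96 R=244
Round 2 (k=25): L=244 R=187
Round 3 (k=43): L=187 R=132
Round 4 (k=3): L=132 R=40
Round 5 (k=23): L=40 R=27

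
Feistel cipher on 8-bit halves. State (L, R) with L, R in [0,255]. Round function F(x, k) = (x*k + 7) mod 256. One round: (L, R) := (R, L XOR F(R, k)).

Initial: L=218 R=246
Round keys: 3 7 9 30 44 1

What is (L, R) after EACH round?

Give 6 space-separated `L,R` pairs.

Round 1 (k=3): L=246 R=51
Round 2 (k=7): L=51 R=154
Round 3 (k=9): L=154 R=66
Round 4 (k=30): L=66 R=89
Round 5 (k=44): L=89 R=17
Round 6 (k=1): L=17 R=65

Answer: 246,51 51,154 154,66 66,89 89,17 17,65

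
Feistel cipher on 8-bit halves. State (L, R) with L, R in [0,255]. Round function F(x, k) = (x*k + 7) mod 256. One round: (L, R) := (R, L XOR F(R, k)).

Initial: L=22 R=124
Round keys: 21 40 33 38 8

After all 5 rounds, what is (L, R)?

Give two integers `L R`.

Answer: 210 168

Derivation:
Round 1 (k=21): L=124 R=37
Round 2 (k=40): L=37 R=179
Round 3 (k=33): L=179 R=63
Round 4 (k=38): L=63 R=210
Round 5 (k=8): L=210 R=168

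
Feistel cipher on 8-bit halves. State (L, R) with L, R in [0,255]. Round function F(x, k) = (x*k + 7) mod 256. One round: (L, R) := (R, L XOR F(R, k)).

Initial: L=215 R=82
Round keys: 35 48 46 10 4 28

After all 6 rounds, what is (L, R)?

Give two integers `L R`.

Answer: 128 191

Derivation:
Round 1 (k=35): L=82 R=234
Round 2 (k=48): L=234 R=181
Round 3 (k=46): L=181 R=103
Round 4 (k=10): L=103 R=184
Round 5 (k=4): L=184 R=128
Round 6 (k=28): L=128 R=191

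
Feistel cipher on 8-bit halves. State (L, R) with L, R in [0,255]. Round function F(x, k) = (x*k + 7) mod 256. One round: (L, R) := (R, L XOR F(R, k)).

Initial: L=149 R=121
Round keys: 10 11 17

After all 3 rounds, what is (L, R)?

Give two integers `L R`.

Answer: 218 213

Derivation:
Round 1 (k=10): L=121 R=84
Round 2 (k=11): L=84 R=218
Round 3 (k=17): L=218 R=213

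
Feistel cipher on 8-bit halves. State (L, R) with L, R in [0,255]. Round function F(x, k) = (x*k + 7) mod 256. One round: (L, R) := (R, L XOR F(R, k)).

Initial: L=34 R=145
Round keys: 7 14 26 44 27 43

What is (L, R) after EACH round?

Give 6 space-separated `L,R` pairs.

Round 1 (k=7): L=145 R=220
Round 2 (k=14): L=220 R=158
Round 3 (k=26): L=158 R=207
Round 4 (k=44): L=207 R=5
Round 5 (k=27): L=5 R=65
Round 6 (k=43): L=65 R=247

Answer: 145,220 220,158 158,207 207,5 5,65 65,247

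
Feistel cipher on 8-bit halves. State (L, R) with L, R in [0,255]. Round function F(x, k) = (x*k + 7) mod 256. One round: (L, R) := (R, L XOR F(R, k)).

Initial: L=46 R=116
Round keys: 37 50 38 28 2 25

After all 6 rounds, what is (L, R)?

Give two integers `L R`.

Answer: 107 200

Derivation:
Round 1 (k=37): L=116 R=229
Round 2 (k=50): L=229 R=181
Round 3 (k=38): L=181 R=0
Round 4 (k=28): L=0 R=178
Round 5 (k=2): L=178 R=107
Round 6 (k=25): L=107 R=200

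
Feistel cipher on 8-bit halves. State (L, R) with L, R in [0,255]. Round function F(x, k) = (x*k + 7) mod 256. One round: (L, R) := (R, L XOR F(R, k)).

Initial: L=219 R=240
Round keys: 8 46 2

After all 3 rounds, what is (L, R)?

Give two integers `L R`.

Round 1 (k=8): L=240 R=92
Round 2 (k=46): L=92 R=127
Round 3 (k=2): L=127 R=89

Answer: 127 89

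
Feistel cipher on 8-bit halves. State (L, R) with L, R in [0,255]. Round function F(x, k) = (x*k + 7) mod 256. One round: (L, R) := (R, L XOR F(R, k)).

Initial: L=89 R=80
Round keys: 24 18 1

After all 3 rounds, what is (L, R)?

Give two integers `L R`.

Answer: 243 36

Derivation:
Round 1 (k=24): L=80 R=222
Round 2 (k=18): L=222 R=243
Round 3 (k=1): L=243 R=36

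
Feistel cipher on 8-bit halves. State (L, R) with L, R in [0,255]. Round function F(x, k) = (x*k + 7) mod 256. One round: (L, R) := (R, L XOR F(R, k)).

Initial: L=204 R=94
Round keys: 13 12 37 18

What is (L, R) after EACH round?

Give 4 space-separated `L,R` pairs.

Round 1 (k=13): L=94 R=1
Round 2 (k=12): L=1 R=77
Round 3 (k=37): L=77 R=41
Round 4 (k=18): L=41 R=164

Answer: 94,1 1,77 77,41 41,164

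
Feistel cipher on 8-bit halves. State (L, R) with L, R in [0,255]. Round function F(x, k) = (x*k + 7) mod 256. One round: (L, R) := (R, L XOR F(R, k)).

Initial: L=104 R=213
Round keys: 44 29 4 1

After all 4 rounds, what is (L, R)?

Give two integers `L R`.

Round 1 (k=44): L=213 R=203
Round 2 (k=29): L=203 R=211
Round 3 (k=4): L=211 R=152
Round 4 (k=1): L=152 R=76

Answer: 152 76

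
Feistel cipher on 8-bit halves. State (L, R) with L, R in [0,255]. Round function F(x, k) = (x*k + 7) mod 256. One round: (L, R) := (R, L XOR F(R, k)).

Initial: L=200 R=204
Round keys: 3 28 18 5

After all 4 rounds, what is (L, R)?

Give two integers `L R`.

Round 1 (k=3): L=204 R=163
Round 2 (k=28): L=163 R=23
Round 3 (k=18): L=23 R=6
Round 4 (k=5): L=6 R=50

Answer: 6 50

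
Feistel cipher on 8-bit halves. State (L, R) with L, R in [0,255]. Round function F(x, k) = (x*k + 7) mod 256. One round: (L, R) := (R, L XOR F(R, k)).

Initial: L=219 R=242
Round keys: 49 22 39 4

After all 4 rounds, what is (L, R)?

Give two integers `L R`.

Answer: 236 118

Derivation:
Round 1 (k=49): L=242 R=130
Round 2 (k=22): L=130 R=193
Round 3 (k=39): L=193 R=236
Round 4 (k=4): L=236 R=118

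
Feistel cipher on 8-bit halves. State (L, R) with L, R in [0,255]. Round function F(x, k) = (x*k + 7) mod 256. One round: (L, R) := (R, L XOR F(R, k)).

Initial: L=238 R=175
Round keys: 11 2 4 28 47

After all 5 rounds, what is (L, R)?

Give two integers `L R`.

Round 1 (k=11): L=175 R=98
Round 2 (k=2): L=98 R=100
Round 3 (k=4): L=100 R=245
Round 4 (k=28): L=245 R=183
Round 5 (k=47): L=183 R=85

Answer: 183 85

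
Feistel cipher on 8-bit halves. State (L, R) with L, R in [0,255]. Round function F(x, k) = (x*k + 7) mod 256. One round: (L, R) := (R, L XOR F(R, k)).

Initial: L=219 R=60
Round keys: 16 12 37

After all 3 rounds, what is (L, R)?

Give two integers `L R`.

Round 1 (k=16): L=60 R=28
Round 2 (k=12): L=28 R=107
Round 3 (k=37): L=107 R=98

Answer: 107 98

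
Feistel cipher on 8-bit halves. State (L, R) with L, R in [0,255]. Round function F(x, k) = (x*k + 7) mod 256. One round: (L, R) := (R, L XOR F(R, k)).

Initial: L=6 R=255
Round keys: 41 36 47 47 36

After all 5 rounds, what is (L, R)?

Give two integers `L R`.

Answer: 184 208

Derivation:
Round 1 (k=41): L=255 R=216
Round 2 (k=36): L=216 R=152
Round 3 (k=47): L=152 R=55
Round 4 (k=47): L=55 R=184
Round 5 (k=36): L=184 R=208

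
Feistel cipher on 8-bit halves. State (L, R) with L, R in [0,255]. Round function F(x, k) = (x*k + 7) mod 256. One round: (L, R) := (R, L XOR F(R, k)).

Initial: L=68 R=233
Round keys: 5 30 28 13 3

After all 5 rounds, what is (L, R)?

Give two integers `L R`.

Round 1 (k=5): L=233 R=208
Round 2 (k=30): L=208 R=142
Round 3 (k=28): L=142 R=95
Round 4 (k=13): L=95 R=84
Round 5 (k=3): L=84 R=92

Answer: 84 92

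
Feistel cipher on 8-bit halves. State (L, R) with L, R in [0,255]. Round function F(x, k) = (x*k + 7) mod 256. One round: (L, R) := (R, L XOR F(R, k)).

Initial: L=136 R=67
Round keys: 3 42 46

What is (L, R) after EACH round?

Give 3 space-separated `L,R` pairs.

Round 1 (k=3): L=67 R=88
Round 2 (k=42): L=88 R=52
Round 3 (k=46): L=52 R=7

Answer: 67,88 88,52 52,7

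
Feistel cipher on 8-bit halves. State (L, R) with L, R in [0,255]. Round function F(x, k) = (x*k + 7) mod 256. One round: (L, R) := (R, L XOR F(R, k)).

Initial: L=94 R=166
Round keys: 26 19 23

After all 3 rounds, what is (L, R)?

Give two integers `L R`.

Round 1 (k=26): L=166 R=189
Round 2 (k=19): L=189 R=168
Round 3 (k=23): L=168 R=162

Answer: 168 162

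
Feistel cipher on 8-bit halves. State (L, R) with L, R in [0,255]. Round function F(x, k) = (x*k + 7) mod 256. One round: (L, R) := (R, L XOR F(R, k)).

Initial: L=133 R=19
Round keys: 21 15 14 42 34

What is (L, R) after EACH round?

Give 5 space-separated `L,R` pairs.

Round 1 (k=21): L=19 R=19
Round 2 (k=15): L=19 R=55
Round 3 (k=14): L=55 R=26
Round 4 (k=42): L=26 R=124
Round 5 (k=34): L=124 R=101

Answer: 19,19 19,55 55,26 26,124 124,101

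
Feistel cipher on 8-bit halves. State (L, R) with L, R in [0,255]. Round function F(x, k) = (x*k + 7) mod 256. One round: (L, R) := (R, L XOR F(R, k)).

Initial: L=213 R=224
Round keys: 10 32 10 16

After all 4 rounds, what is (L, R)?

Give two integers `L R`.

Answer: 159 80

Derivation:
Round 1 (k=10): L=224 R=18
Round 2 (k=32): L=18 R=167
Round 3 (k=10): L=167 R=159
Round 4 (k=16): L=159 R=80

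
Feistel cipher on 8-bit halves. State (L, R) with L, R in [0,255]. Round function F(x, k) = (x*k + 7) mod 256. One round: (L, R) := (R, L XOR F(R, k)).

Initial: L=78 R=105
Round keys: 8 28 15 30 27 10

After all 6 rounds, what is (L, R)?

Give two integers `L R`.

Round 1 (k=8): L=105 R=1
Round 2 (k=28): L=1 R=74
Round 3 (k=15): L=74 R=92
Round 4 (k=30): L=92 R=133
Round 5 (k=27): L=133 R=82
Round 6 (k=10): L=82 R=190

Answer: 82 190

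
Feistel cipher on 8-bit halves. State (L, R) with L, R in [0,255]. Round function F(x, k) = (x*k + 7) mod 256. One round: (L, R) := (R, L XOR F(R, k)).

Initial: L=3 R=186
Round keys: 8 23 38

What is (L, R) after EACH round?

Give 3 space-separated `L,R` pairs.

Round 1 (k=8): L=186 R=212
Round 2 (k=23): L=212 R=169
Round 3 (k=38): L=169 R=201

Answer: 186,212 212,169 169,201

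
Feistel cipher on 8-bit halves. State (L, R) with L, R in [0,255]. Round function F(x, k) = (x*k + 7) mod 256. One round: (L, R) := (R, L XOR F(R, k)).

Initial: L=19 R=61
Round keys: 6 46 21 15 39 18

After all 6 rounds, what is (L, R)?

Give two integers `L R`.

Answer: 134 33

Derivation:
Round 1 (k=6): L=61 R=102
Round 2 (k=46): L=102 R=102
Round 3 (k=21): L=102 R=3
Round 4 (k=15): L=3 R=82
Round 5 (k=39): L=82 R=134
Round 6 (k=18): L=134 R=33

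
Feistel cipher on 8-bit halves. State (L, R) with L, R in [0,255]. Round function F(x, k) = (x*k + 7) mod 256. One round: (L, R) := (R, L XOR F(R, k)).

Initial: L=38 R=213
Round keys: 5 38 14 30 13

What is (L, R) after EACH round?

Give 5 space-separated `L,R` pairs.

Answer: 213,22 22,158 158,189 189,179 179,163

Derivation:
Round 1 (k=5): L=213 R=22
Round 2 (k=38): L=22 R=158
Round 3 (k=14): L=158 R=189
Round 4 (k=30): L=189 R=179
Round 5 (k=13): L=179 R=163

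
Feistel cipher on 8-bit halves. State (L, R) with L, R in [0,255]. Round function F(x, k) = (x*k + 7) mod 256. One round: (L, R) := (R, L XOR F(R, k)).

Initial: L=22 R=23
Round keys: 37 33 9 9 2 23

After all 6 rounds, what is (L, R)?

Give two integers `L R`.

Answer: 236 25

Derivation:
Round 1 (k=37): L=23 R=76
Round 2 (k=33): L=76 R=196
Round 3 (k=9): L=196 R=167
Round 4 (k=9): L=167 R=34
Round 5 (k=2): L=34 R=236
Round 6 (k=23): L=236 R=25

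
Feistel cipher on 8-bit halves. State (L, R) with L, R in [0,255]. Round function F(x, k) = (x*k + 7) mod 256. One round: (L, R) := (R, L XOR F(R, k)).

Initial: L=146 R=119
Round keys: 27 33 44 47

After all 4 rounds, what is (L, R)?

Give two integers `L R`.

Answer: 249 4

Derivation:
Round 1 (k=27): L=119 R=6
Round 2 (k=33): L=6 R=186
Round 3 (k=44): L=186 R=249
Round 4 (k=47): L=249 R=4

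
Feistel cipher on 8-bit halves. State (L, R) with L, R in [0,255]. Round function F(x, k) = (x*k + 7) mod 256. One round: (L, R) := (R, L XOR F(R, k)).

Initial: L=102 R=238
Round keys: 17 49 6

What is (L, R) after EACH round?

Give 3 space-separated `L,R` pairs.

Round 1 (k=17): L=238 R=179
Round 2 (k=49): L=179 R=164
Round 3 (k=6): L=164 R=108

Answer: 238,179 179,164 164,108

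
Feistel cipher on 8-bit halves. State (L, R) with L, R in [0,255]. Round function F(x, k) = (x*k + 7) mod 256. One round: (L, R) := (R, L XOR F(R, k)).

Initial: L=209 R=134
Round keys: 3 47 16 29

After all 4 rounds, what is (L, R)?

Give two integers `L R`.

Answer: 223 243

Derivation:
Round 1 (k=3): L=134 R=72
Round 2 (k=47): L=72 R=185
Round 3 (k=16): L=185 R=223
Round 4 (k=29): L=223 R=243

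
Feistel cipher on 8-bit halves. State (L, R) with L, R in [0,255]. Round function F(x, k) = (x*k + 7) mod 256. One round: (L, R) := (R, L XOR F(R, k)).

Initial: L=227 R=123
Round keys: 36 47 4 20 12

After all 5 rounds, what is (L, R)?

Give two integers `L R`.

Answer: 191 252

Derivation:
Round 1 (k=36): L=123 R=176
Round 2 (k=47): L=176 R=44
Round 3 (k=4): L=44 R=7
Round 4 (k=20): L=7 R=191
Round 5 (k=12): L=191 R=252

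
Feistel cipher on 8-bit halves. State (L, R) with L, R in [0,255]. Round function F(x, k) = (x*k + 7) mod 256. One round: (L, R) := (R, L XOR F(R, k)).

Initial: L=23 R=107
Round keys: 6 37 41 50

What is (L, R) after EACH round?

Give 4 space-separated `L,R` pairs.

Answer: 107,158 158,182 182,179 179,75

Derivation:
Round 1 (k=6): L=107 R=158
Round 2 (k=37): L=158 R=182
Round 3 (k=41): L=182 R=179
Round 4 (k=50): L=179 R=75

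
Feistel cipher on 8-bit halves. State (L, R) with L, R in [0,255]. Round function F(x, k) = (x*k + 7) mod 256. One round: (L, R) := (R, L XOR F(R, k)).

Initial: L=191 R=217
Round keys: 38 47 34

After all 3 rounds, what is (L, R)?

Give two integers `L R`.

Answer: 60 125

Derivation:
Round 1 (k=38): L=217 R=130
Round 2 (k=47): L=130 R=60
Round 3 (k=34): L=60 R=125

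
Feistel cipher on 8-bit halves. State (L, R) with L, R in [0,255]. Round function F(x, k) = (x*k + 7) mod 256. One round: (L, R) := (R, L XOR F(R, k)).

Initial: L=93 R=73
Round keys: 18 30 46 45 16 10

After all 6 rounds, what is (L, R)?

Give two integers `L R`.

Answer: 200 171

Derivation:
Round 1 (k=18): L=73 R=116
Round 2 (k=30): L=116 R=214
Round 3 (k=46): L=214 R=15
Round 4 (k=45): L=15 R=124
Round 5 (k=16): L=124 R=200
Round 6 (k=10): L=200 R=171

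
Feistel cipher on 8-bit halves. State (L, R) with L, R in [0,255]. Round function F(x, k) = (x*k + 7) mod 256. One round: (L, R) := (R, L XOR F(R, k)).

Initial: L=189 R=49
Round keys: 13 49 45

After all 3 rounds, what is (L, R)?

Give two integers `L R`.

Round 1 (k=13): L=49 R=57
Round 2 (k=49): L=57 R=193
Round 3 (k=45): L=193 R=205

Answer: 193 205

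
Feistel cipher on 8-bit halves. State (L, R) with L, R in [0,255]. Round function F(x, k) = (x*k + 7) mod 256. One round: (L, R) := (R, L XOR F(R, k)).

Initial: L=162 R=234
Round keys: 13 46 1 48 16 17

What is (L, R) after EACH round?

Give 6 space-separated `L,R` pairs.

Answer: 234,75 75,107 107,57 57,220 220,254 254,57

Derivation:
Round 1 (k=13): L=234 R=75
Round 2 (k=46): L=75 R=107
Round 3 (k=1): L=107 R=57
Round 4 (k=48): L=57 R=220
Round 5 (k=16): L=220 R=254
Round 6 (k=17): L=254 R=57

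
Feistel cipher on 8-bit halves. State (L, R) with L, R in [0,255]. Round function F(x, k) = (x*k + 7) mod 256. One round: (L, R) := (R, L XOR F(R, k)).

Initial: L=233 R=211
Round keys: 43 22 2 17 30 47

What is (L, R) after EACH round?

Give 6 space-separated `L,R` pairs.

Round 1 (k=43): L=211 R=145
Round 2 (k=22): L=145 R=174
Round 3 (k=2): L=174 R=242
Round 4 (k=17): L=242 R=183
Round 5 (k=30): L=183 R=139
Round 6 (k=47): L=139 R=59

Answer: 211,145 145,174 174,242 242,183 183,139 139,59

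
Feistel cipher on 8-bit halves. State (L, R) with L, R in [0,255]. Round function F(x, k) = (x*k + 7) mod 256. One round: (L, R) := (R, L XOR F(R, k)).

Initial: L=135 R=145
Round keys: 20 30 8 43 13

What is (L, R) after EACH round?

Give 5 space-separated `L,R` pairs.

Round 1 (k=20): L=145 R=220
Round 2 (k=30): L=220 R=94
Round 3 (k=8): L=94 R=43
Round 4 (k=43): L=43 R=30
Round 5 (k=13): L=30 R=166

Answer: 145,220 220,94 94,43 43,30 30,166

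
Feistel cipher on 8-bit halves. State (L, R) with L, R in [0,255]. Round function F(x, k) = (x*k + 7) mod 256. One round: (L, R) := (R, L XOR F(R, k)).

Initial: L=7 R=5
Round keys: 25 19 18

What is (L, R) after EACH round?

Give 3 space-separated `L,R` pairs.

Answer: 5,131 131,197 197,98

Derivation:
Round 1 (k=25): L=5 R=131
Round 2 (k=19): L=131 R=197
Round 3 (k=18): L=197 R=98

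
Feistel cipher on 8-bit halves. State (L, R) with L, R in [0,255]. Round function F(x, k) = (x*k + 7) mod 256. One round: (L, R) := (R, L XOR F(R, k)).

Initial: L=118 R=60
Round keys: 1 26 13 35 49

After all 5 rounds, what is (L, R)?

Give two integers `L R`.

Round 1 (k=1): L=60 R=53
Round 2 (k=26): L=53 R=85
Round 3 (k=13): L=85 R=109
Round 4 (k=35): L=109 R=187
Round 5 (k=49): L=187 R=191

Answer: 187 191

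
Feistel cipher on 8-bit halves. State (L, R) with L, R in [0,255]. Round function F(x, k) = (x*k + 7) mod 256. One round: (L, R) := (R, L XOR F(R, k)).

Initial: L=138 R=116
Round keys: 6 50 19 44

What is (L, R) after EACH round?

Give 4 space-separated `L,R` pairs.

Round 1 (k=6): L=116 R=53
Round 2 (k=50): L=53 R=21
Round 3 (k=19): L=21 R=163
Round 4 (k=44): L=163 R=30

Answer: 116,53 53,21 21,163 163,30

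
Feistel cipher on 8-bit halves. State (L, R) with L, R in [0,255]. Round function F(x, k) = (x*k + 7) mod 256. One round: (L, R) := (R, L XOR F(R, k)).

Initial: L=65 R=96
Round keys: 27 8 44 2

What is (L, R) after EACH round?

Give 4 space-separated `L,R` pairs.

Round 1 (k=27): L=96 R=102
Round 2 (k=8): L=102 R=87
Round 3 (k=44): L=87 R=157
Round 4 (k=2): L=157 R=22

Answer: 96,102 102,87 87,157 157,22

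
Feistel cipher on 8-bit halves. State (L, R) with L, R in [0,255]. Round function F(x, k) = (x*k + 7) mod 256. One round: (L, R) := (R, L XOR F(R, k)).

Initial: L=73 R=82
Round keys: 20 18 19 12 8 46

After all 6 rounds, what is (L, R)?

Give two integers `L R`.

Round 1 (k=20): L=82 R=38
Round 2 (k=18): L=38 R=225
Round 3 (k=19): L=225 R=156
Round 4 (k=12): L=156 R=182
Round 5 (k=8): L=182 R=43
Round 6 (k=46): L=43 R=119

Answer: 43 119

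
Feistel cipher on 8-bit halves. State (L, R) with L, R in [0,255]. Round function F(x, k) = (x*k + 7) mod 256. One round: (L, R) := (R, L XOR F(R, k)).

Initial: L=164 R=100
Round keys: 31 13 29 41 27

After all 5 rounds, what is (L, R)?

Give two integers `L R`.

Round 1 (k=31): L=100 R=135
Round 2 (k=13): L=135 R=134
Round 3 (k=29): L=134 R=178
Round 4 (k=41): L=178 R=15
Round 5 (k=27): L=15 R=46

Answer: 15 46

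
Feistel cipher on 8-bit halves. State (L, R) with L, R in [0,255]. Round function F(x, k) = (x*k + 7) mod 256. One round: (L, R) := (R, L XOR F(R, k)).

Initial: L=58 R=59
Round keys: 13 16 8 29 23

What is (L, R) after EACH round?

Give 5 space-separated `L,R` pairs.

Answer: 59,60 60,252 252,219 219,42 42,22

Derivation:
Round 1 (k=13): L=59 R=60
Round 2 (k=16): L=60 R=252
Round 3 (k=8): L=252 R=219
Round 4 (k=29): L=219 R=42
Round 5 (k=23): L=42 R=22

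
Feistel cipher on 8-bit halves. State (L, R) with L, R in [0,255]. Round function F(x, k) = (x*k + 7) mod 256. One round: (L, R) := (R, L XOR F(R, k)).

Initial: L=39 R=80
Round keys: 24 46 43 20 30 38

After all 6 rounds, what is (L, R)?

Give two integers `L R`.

Round 1 (k=24): L=80 R=160
Round 2 (k=46): L=160 R=151
Round 3 (k=43): L=151 R=196
Round 4 (k=20): L=196 R=192
Round 5 (k=30): L=192 R=67
Round 6 (k=38): L=67 R=57

Answer: 67 57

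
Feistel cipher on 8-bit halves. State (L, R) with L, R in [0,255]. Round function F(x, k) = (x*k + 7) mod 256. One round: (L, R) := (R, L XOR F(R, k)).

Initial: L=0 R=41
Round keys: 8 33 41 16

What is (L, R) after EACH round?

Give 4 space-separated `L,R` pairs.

Round 1 (k=8): L=41 R=79
Round 2 (k=33): L=79 R=31
Round 3 (k=41): L=31 R=177
Round 4 (k=16): L=177 R=8

Answer: 41,79 79,31 31,177 177,8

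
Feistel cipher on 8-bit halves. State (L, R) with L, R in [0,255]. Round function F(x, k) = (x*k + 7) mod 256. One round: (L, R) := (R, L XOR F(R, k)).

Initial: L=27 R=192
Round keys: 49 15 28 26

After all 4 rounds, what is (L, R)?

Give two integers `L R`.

Round 1 (k=49): L=192 R=220
Round 2 (k=15): L=220 R=43
Round 3 (k=28): L=43 R=103
Round 4 (k=26): L=103 R=86

Answer: 103 86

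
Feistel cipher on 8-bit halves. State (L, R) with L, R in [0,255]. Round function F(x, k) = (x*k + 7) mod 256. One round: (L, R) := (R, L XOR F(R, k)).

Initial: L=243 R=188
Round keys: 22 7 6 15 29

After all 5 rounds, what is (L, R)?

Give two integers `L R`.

Round 1 (k=22): L=188 R=220
Round 2 (k=7): L=220 R=183
Round 3 (k=6): L=183 R=141
Round 4 (k=15): L=141 R=253
Round 5 (k=29): L=253 R=61

Answer: 253 61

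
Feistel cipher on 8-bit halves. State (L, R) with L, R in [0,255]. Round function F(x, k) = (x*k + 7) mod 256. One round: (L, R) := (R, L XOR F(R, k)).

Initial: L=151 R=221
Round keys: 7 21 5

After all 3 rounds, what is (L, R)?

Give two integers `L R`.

Round 1 (k=7): L=221 R=133
Round 2 (k=21): L=133 R=45
Round 3 (k=5): L=45 R=109

Answer: 45 109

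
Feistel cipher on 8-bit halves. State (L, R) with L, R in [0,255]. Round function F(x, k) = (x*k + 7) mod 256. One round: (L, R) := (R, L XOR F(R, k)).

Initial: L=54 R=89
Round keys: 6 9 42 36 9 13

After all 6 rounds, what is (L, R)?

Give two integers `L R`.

Answer: 29 172

Derivation:
Round 1 (k=6): L=89 R=43
Round 2 (k=9): L=43 R=211
Round 3 (k=42): L=211 R=142
Round 4 (k=36): L=142 R=44
Round 5 (k=9): L=44 R=29
Round 6 (k=13): L=29 R=172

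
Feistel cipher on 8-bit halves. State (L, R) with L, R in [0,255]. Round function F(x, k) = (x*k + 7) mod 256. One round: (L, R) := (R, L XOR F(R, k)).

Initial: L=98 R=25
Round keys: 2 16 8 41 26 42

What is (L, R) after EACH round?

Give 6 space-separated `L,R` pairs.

Round 1 (k=2): L=25 R=91
Round 2 (k=16): L=91 R=174
Round 3 (k=8): L=174 R=44
Round 4 (k=41): L=44 R=189
Round 5 (k=26): L=189 R=21
Round 6 (k=42): L=21 R=196

Answer: 25,91 91,174 174,44 44,189 189,21 21,196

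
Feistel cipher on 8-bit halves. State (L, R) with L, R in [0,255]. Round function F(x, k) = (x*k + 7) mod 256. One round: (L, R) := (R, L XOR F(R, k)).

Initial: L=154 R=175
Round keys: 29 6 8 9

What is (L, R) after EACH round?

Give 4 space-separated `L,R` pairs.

Answer: 175,64 64,40 40,7 7,110

Derivation:
Round 1 (k=29): L=175 R=64
Round 2 (k=6): L=64 R=40
Round 3 (k=8): L=40 R=7
Round 4 (k=9): L=7 R=110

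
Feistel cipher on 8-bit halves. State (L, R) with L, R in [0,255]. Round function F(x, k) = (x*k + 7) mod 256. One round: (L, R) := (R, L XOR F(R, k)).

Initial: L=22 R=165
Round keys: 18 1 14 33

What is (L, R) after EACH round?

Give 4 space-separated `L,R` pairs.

Answer: 165,183 183,27 27,54 54,230

Derivation:
Round 1 (k=18): L=165 R=183
Round 2 (k=1): L=183 R=27
Round 3 (k=14): L=27 R=54
Round 4 (k=33): L=54 R=230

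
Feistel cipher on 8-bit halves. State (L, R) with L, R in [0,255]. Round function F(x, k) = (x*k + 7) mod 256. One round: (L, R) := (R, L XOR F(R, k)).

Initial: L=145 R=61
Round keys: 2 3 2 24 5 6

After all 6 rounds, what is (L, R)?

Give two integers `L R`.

Answer: 43 12

Derivation:
Round 1 (k=2): L=61 R=16
Round 2 (k=3): L=16 R=10
Round 3 (k=2): L=10 R=11
Round 4 (k=24): L=11 R=5
Round 5 (k=5): L=5 R=43
Round 6 (k=6): L=43 R=12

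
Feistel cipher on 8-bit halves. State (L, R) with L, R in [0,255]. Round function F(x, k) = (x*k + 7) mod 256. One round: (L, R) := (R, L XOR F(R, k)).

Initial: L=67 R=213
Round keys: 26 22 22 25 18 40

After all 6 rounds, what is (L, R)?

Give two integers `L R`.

Answer: 82 193

Derivation:
Round 1 (k=26): L=213 R=234
Round 2 (k=22): L=234 R=246
Round 3 (k=22): L=246 R=193
Round 4 (k=25): L=193 R=22
Round 5 (k=18): L=22 R=82
Round 6 (k=40): L=82 R=193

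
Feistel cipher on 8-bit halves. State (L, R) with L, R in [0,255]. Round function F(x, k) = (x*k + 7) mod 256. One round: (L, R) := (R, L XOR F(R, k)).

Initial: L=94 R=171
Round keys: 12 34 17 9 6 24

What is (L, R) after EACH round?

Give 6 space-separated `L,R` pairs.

Round 1 (k=12): L=171 R=85
Round 2 (k=34): L=85 R=250
Round 3 (k=17): L=250 R=244
Round 4 (k=9): L=244 R=97
Round 5 (k=6): L=97 R=185
Round 6 (k=24): L=185 R=62

Answer: 171,85 85,250 250,244 244,97 97,185 185,62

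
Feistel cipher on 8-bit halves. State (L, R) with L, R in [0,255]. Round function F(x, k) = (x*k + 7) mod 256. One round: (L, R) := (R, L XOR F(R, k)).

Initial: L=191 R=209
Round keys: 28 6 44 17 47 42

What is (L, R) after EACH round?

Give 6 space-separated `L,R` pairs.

Round 1 (k=28): L=209 R=92
Round 2 (k=6): L=92 R=254
Round 3 (k=44): L=254 R=243
Round 4 (k=17): L=243 R=212
Round 5 (k=47): L=212 R=0
Round 6 (k=42): L=0 R=211

Answer: 209,92 92,254 254,243 243,212 212,0 0,211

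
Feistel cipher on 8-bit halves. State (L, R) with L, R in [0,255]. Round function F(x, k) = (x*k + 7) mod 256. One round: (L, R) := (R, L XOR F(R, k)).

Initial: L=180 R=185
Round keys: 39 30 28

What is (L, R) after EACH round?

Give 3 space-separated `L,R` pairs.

Answer: 185,130 130,250 250,221

Derivation:
Round 1 (k=39): L=185 R=130
Round 2 (k=30): L=130 R=250
Round 3 (k=28): L=250 R=221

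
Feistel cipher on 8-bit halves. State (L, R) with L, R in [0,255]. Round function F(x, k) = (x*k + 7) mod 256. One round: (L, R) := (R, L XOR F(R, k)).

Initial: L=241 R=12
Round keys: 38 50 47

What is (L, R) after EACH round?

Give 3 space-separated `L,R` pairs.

Round 1 (k=38): L=12 R=62
Round 2 (k=50): L=62 R=47
Round 3 (k=47): L=47 R=150

Answer: 12,62 62,47 47,150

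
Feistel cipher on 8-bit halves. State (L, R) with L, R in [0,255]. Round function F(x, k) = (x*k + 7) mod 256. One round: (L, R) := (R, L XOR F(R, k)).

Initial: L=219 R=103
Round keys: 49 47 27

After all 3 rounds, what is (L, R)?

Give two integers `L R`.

Round 1 (k=49): L=103 R=101
Round 2 (k=47): L=101 R=245
Round 3 (k=27): L=245 R=187

Answer: 245 187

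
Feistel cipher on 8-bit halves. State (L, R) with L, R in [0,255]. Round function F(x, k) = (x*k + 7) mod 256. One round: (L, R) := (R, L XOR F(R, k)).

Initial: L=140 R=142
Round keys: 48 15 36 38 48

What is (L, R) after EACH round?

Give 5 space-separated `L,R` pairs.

Answer: 142,43 43,2 2,100 100,221 221,19

Derivation:
Round 1 (k=48): L=142 R=43
Round 2 (k=15): L=43 R=2
Round 3 (k=36): L=2 R=100
Round 4 (k=38): L=100 R=221
Round 5 (k=48): L=221 R=19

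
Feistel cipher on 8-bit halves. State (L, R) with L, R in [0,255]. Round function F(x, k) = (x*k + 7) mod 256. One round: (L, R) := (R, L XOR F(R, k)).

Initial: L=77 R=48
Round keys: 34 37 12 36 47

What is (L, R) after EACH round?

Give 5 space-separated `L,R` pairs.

Answer: 48,42 42,41 41,217 217,162 162,28

Derivation:
Round 1 (k=34): L=48 R=42
Round 2 (k=37): L=42 R=41
Round 3 (k=12): L=41 R=217
Round 4 (k=36): L=217 R=162
Round 5 (k=47): L=162 R=28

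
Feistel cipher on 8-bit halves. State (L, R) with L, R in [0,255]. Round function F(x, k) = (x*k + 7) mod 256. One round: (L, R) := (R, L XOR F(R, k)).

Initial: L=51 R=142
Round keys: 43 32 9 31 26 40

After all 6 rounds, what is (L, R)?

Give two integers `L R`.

Round 1 (k=43): L=142 R=210
Round 2 (k=32): L=210 R=201
Round 3 (k=9): L=201 R=202
Round 4 (k=31): L=202 R=180
Round 5 (k=26): L=180 R=133
Round 6 (k=40): L=133 R=123

Answer: 133 123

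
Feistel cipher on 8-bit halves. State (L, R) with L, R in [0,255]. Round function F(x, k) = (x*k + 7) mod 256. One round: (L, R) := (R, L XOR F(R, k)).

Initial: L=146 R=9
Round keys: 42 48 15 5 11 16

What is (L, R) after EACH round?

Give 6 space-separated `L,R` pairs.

Answer: 9,19 19,158 158,90 90,87 87,158 158,176

Derivation:
Round 1 (k=42): L=9 R=19
Round 2 (k=48): L=19 R=158
Round 3 (k=15): L=158 R=90
Round 4 (k=5): L=90 R=87
Round 5 (k=11): L=87 R=158
Round 6 (k=16): L=158 R=176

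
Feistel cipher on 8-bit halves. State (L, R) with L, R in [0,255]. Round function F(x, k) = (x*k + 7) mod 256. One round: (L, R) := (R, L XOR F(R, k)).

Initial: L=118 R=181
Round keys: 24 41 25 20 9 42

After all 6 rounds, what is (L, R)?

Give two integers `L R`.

Round 1 (k=24): L=181 R=137
Round 2 (k=41): L=137 R=77
Round 3 (k=25): L=77 R=5
Round 4 (k=20): L=5 R=38
Round 5 (k=9): L=38 R=88
Round 6 (k=42): L=88 R=81

Answer: 88 81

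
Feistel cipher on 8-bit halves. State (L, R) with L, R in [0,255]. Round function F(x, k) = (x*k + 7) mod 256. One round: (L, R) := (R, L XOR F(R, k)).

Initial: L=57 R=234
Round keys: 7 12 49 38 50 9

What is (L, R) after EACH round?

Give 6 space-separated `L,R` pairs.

Round 1 (k=7): L=234 R=84
Round 2 (k=12): L=84 R=29
Round 3 (k=49): L=29 R=192
Round 4 (k=38): L=192 R=154
Round 5 (k=50): L=154 R=219
Round 6 (k=9): L=219 R=32

Answer: 234,84 84,29 29,192 192,154 154,219 219,32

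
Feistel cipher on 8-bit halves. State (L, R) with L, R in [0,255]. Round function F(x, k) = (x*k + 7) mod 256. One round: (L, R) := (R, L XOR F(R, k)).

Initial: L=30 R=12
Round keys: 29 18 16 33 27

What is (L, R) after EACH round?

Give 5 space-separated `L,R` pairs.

Answer: 12,125 125,221 221,170 170,44 44,1

Derivation:
Round 1 (k=29): L=12 R=125
Round 2 (k=18): L=125 R=221
Round 3 (k=16): L=221 R=170
Round 4 (k=33): L=170 R=44
Round 5 (k=27): L=44 R=1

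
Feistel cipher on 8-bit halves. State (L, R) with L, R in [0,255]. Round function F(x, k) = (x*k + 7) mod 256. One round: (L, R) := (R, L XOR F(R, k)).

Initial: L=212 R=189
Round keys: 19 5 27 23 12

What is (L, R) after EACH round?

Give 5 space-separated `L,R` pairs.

Round 1 (k=19): L=189 R=218
Round 2 (k=5): L=218 R=244
Round 3 (k=27): L=244 R=25
Round 4 (k=23): L=25 R=178
Round 5 (k=12): L=178 R=70

Answer: 189,218 218,244 244,25 25,178 178,70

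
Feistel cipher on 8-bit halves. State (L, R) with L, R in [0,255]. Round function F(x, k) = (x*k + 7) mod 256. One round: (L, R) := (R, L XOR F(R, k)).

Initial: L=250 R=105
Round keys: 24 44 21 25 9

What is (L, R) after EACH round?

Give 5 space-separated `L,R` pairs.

Round 1 (k=24): L=105 R=37
Round 2 (k=44): L=37 R=10
Round 3 (k=21): L=10 R=252
Round 4 (k=25): L=252 R=169
Round 5 (k=9): L=169 R=4

Answer: 105,37 37,10 10,252 252,169 169,4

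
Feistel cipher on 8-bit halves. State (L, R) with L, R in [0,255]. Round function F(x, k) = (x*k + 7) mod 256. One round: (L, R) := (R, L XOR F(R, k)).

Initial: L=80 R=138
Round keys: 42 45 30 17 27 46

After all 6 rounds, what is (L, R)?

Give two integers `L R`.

Round 1 (k=42): L=138 R=251
Round 2 (k=45): L=251 R=172
Round 3 (k=30): L=172 R=212
Round 4 (k=17): L=212 R=183
Round 5 (k=27): L=183 R=128
Round 6 (k=46): L=128 R=176

Answer: 128 176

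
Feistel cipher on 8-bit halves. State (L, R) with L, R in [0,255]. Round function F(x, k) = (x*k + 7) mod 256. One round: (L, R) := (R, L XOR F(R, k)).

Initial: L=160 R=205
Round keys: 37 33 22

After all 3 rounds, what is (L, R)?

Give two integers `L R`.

Answer: 194 187

Derivation:
Round 1 (k=37): L=205 R=8
Round 2 (k=33): L=8 R=194
Round 3 (k=22): L=194 R=187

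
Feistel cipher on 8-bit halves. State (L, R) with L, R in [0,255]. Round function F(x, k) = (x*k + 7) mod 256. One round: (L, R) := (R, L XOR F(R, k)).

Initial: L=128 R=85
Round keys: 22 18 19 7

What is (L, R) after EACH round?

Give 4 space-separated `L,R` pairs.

Round 1 (k=22): L=85 R=213
Round 2 (k=18): L=213 R=84
Round 3 (k=19): L=84 R=150
Round 4 (k=7): L=150 R=117

Answer: 85,213 213,84 84,150 150,117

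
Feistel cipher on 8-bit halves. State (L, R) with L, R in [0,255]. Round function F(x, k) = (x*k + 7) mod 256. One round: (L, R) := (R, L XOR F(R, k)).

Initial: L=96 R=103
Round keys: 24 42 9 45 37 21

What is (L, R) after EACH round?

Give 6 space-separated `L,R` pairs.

Round 1 (k=24): L=103 R=207
Round 2 (k=42): L=207 R=154
Round 3 (k=9): L=154 R=190
Round 4 (k=45): L=190 R=247
Round 5 (k=37): L=247 R=4
Round 6 (k=21): L=4 R=172

Answer: 103,207 207,154 154,190 190,247 247,4 4,172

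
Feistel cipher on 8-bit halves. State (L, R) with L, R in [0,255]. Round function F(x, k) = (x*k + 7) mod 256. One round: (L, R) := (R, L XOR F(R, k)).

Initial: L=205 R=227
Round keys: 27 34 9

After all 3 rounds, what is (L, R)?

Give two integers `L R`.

Round 1 (k=27): L=227 R=53
Round 2 (k=34): L=53 R=242
Round 3 (k=9): L=242 R=188

Answer: 242 188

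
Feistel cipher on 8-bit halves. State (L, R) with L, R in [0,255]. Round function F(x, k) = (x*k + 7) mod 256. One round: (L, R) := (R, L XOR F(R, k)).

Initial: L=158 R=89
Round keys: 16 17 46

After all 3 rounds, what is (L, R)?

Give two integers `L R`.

Answer: 249 204

Derivation:
Round 1 (k=16): L=89 R=9
Round 2 (k=17): L=9 R=249
Round 3 (k=46): L=249 R=204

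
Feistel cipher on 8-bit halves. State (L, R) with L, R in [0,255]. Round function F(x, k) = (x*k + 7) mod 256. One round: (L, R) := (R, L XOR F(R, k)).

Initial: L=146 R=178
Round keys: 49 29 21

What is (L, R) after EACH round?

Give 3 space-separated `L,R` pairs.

Round 1 (k=49): L=178 R=139
Round 2 (k=29): L=139 R=116
Round 3 (k=21): L=116 R=0

Answer: 178,139 139,116 116,0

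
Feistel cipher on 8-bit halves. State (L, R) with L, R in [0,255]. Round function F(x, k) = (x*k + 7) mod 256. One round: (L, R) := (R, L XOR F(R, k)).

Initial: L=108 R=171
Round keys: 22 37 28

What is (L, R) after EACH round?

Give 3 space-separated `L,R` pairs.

Answer: 171,213 213,123 123,174

Derivation:
Round 1 (k=22): L=171 R=213
Round 2 (k=37): L=213 R=123
Round 3 (k=28): L=123 R=174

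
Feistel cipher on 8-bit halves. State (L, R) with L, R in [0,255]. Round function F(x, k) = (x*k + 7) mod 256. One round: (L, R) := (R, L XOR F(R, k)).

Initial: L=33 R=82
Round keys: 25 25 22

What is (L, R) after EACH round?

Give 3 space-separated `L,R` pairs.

Round 1 (k=25): L=82 R=40
Round 2 (k=25): L=40 R=189
Round 3 (k=22): L=189 R=109

Answer: 82,40 40,189 189,109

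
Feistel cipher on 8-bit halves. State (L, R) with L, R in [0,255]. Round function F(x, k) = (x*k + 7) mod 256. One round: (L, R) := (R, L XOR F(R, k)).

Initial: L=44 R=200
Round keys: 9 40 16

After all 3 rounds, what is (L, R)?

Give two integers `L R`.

Round 1 (k=9): L=200 R=35
Round 2 (k=40): L=35 R=183
Round 3 (k=16): L=183 R=84

Answer: 183 84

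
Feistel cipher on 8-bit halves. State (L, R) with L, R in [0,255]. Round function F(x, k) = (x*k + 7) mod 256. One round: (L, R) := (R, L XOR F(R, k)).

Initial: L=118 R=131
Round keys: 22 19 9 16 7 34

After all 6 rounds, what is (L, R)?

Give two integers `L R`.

Answer: 174 131

Derivation:
Round 1 (k=22): L=131 R=63
Round 2 (k=19): L=63 R=55
Round 3 (k=9): L=55 R=201
Round 4 (k=16): L=201 R=160
Round 5 (k=7): L=160 R=174
Round 6 (k=34): L=174 R=131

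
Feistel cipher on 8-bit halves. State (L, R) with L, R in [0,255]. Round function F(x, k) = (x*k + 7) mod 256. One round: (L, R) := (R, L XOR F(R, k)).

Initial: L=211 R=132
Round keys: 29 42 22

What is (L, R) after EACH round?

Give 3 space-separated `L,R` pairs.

Answer: 132,40 40,19 19,129

Derivation:
Round 1 (k=29): L=132 R=40
Round 2 (k=42): L=40 R=19
Round 3 (k=22): L=19 R=129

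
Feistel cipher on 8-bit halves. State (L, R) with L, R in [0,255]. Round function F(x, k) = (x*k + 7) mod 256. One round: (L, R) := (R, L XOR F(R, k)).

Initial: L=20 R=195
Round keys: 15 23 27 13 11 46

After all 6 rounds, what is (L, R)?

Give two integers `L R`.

Answer: 118 1

Derivation:
Round 1 (k=15): L=195 R=96
Round 2 (k=23): L=96 R=100
Round 3 (k=27): L=100 R=243
Round 4 (k=13): L=243 R=58
Round 5 (k=11): L=58 R=118
Round 6 (k=46): L=118 R=1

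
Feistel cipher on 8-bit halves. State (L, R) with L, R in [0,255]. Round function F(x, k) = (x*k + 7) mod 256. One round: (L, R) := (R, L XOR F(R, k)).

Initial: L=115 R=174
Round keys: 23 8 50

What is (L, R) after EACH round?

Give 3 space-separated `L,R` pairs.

Round 1 (k=23): L=174 R=218
Round 2 (k=8): L=218 R=121
Round 3 (k=50): L=121 R=115

Answer: 174,218 218,121 121,115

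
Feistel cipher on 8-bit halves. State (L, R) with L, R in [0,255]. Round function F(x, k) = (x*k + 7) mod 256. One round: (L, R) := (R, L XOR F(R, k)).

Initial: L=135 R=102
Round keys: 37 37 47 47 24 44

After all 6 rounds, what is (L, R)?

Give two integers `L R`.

Answer: 149 17

Derivation:
Round 1 (k=37): L=102 R=66
Round 2 (k=37): L=66 R=247
Round 3 (k=47): L=247 R=34
Round 4 (k=47): L=34 R=178
Round 5 (k=24): L=178 R=149
Round 6 (k=44): L=149 R=17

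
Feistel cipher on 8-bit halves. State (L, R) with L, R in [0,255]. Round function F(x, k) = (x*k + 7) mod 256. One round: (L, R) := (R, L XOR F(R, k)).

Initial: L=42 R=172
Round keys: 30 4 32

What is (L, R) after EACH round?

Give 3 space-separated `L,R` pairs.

Answer: 172,5 5,183 183,226

Derivation:
Round 1 (k=30): L=172 R=5
Round 2 (k=4): L=5 R=183
Round 3 (k=32): L=183 R=226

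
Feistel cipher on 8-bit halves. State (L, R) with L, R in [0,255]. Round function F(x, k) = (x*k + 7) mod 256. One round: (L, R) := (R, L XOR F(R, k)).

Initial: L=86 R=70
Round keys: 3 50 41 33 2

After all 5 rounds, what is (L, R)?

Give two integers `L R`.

Round 1 (k=3): L=70 R=143
Round 2 (k=50): L=143 R=179
Round 3 (k=41): L=179 R=61
Round 4 (k=33): L=61 R=87
Round 5 (k=2): L=87 R=136

Answer: 87 136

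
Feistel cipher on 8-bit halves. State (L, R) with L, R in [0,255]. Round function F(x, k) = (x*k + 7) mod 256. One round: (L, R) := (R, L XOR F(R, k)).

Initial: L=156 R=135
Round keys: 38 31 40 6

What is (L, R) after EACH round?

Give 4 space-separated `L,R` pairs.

Answer: 135,141 141,157 157,2 2,142

Derivation:
Round 1 (k=38): L=135 R=141
Round 2 (k=31): L=141 R=157
Round 3 (k=40): L=157 R=2
Round 4 (k=6): L=2 R=142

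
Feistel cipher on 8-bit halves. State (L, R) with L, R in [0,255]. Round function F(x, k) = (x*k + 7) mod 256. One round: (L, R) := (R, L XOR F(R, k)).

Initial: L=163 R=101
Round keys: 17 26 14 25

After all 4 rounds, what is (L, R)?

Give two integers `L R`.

Answer: 232 231

Derivation:
Round 1 (k=17): L=101 R=31
Round 2 (k=26): L=31 R=72
Round 3 (k=14): L=72 R=232
Round 4 (k=25): L=232 R=231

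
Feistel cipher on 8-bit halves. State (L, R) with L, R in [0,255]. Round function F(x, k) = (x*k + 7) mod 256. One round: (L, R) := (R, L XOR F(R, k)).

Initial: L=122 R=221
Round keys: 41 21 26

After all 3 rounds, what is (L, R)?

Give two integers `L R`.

Round 1 (k=41): L=221 R=22
Round 2 (k=21): L=22 R=8
Round 3 (k=26): L=8 R=193

Answer: 8 193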